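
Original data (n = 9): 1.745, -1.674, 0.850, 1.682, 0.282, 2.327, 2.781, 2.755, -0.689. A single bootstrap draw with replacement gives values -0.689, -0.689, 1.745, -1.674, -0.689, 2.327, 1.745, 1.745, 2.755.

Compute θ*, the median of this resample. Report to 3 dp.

θ* = 1.745

Sorted: -1.674, -0.689, -0.689, -0.689, 1.745, 1.745, 1.745, 2.327, 2.755
Median = middle value = 1.745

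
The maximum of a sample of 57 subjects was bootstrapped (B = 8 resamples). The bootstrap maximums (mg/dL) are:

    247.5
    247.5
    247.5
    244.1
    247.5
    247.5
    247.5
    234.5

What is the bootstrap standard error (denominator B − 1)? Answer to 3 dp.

SE* = 4.582

Bootstrap SE is the standard deviation of the 8 replicate maximums.
Mean of replicates: (247.5 + 247.5 + 247.5 + 244.1 + 247.5 + 247.5 + 247.5 + 234.5) / 8 = 1963.6000 / 8 = 245.4500
Sum of squared deviations: (+2.0500)² + (+2.0500)² + (+2.0500)² + (−1.3500)² + (+2.0500)² + (+2.0500)² + (+2.0500)² + (−10.9500)² = 146.9400
Variance = 146.9400 / 7 = 20.9914
SE* = √20.9914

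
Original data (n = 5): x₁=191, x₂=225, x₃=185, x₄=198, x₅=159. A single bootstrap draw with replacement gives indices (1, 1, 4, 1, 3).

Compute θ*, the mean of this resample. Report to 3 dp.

Resample values: 191, 191, 198, 191, 185.
Mean = (191 + 191 + 198 + 191 + 185) / 5 = 956.0 / 5 = 191.200

θ* = 191.200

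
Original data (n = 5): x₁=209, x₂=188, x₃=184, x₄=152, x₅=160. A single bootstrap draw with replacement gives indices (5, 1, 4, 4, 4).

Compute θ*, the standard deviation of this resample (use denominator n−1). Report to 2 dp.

Resample values: 160, 209, 152, 152, 152.
Mean = 165.0000; sum of squared deviations = 2468.0000
s² = 2468.0000 / 4 = 617.0000
s = √617.0000 = 24.84

θ* = 24.84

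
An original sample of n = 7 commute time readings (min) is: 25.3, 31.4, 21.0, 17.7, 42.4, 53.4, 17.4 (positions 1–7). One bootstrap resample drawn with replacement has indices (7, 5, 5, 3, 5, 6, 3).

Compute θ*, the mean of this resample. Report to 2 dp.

Resample values: 17.4, 42.4, 42.4, 21.0, 42.4, 53.4, 21.0.
Mean = (17.4 + 42.4 + 42.4 + 21.0 + 42.4 + 53.4 + 21.0) / 7 = 240.00 / 7 = 34.29

θ* = 34.29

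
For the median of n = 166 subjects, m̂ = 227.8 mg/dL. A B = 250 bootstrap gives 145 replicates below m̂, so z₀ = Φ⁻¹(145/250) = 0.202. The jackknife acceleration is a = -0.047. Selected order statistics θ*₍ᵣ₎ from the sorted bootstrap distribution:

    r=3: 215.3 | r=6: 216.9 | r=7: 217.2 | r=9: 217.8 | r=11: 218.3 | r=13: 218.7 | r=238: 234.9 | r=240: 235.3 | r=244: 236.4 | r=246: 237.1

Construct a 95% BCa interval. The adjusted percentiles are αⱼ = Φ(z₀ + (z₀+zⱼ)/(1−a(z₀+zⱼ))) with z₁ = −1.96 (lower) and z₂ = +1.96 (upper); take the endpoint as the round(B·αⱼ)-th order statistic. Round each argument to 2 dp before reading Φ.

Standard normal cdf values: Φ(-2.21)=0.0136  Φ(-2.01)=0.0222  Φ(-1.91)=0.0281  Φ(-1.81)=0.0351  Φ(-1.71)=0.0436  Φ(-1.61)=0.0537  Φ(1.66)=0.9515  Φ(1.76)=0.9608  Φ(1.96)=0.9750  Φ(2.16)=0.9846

Lower: z₀ + z₁ = 0.202 + (-1.960) = -1.758; 1 − a(z₀+z₁) = 1 − (-0.047)(-1.758) = 0.9174; argument = 0.202 + (-1.758)/0.9174 = -1.7143 → -1.71.
α₁ = Φ(-1.71) = 0.0436; rank = round(250 × 0.0436) = 11; θ*₍11₎ = 218.3.
Upper: z₀ + z₂ = 2.162; 1 − a(z₀+z₂) = 1.1016; argument = 2.1646 → 2.16; α₂ = 0.9846; rank = 246; θ*₍246₎ = 237.1.

(218.3, 237.1)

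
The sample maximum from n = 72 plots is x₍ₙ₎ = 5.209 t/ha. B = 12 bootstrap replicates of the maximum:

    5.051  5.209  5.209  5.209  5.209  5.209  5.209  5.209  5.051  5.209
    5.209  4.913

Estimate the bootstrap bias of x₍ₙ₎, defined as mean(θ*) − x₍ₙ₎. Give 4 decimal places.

mean(θ*) = (5.051 + 5.209 + 5.209 + 5.209 + 5.209 + 5.209 + 5.209 + 5.209 + 5.051 + 5.209 + 5.209 + 4.913) / 12 = 5.15800
bias = 5.15800 − 5.209

bias = −0.0510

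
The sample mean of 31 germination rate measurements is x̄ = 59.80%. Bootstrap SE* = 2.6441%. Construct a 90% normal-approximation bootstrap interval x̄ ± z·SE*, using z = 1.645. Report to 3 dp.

(55.450, 64.150)

Margin = 1.645 × 2.6441 = 4.3495
Interval: 59.80 ± 4.3495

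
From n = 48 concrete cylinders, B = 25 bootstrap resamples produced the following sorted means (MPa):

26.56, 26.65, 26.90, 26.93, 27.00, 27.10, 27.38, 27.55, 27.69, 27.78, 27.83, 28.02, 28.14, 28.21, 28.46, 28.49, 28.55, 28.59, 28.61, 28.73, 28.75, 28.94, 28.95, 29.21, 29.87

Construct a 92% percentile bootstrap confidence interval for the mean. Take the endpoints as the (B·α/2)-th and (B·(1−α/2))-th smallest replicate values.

α = 0.08; lower rank = 25 × 0.040 = 1; upper rank = 25 × 0.960 = 24.
The 1st smallest replicate is 26.56; the 24th is 29.21.

(26.56, 29.21)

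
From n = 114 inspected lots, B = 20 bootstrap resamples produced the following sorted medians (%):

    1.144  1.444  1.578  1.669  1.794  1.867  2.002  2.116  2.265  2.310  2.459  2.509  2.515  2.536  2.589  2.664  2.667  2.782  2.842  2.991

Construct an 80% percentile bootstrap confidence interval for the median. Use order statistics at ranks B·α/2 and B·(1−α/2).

α = 0.20; lower rank = 20 × 0.100 = 2; upper rank = 20 × 0.900 = 18.
The 2nd smallest replicate is 1.444; the 18th is 2.782.

(1.444, 2.782)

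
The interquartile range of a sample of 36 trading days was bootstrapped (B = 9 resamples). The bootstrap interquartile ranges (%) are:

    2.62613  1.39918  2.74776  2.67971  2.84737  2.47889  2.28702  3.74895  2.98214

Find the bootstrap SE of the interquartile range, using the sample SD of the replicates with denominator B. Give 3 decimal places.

Bootstrap SE is the standard deviation of the 9 replicate interquartile ranges.
Mean of replicates: (2.62613 + 1.39918 + 2.74776 + 2.67971 + 2.84737 + 2.47889 + 2.28702 + 3.74895 + 2.98214) / 9 = 23.797150 / 9 = 2.644128
Sum of squared deviations: (−0.017998)² + (−1.244948)² + (+0.103632)² + (+0.035582)² + (+0.203242)² + (−0.165238)² + (−0.357108)² + (+1.104822)² + (+0.338012)² = 3.093246
Variance = 3.093246 / 9 = 0.343694
SE* = √0.343694

SE* = 0.586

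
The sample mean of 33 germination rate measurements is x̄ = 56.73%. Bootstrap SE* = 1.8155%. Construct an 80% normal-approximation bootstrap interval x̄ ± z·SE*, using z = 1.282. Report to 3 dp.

Margin = 1.282 × 1.8155 = 2.3275
Interval: 56.73 ± 2.3275

(54.403, 59.057)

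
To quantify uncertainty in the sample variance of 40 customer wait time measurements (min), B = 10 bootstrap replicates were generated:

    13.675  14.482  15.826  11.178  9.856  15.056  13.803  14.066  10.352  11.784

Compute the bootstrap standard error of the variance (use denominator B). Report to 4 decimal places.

SE* = 1.9581

Bootstrap SE is the standard deviation of the 10 replicate variances.
Mean of replicates: (13.675 + 14.482 + 15.826 + 11.178 + 9.856 + 15.056 + 13.803 + 14.066 + 10.352 + 11.784) / 10 = 130.07800 / 10 = 13.00780
Sum of squared deviations: (+0.66720)² + (+1.47420)² + (+2.81820)² + (−1.82980)² + (−3.15180)² + (+2.04820)² + (+0.79520)² + (+1.05820)² + (−2.65580)² + (−1.22380)² = 38.34090
Variance = 38.34090 / 10 = 3.83409
SE* = √3.83409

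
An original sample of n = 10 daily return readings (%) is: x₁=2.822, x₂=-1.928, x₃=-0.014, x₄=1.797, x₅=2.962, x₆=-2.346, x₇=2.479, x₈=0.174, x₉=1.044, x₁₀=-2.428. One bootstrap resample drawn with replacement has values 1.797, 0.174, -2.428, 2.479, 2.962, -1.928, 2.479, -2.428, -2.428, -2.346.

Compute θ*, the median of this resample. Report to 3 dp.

θ* = -0.877

Sorted: -2.428, -2.428, -2.428, -2.346, -1.928, 0.174, 1.797, 2.479, 2.479, 2.962
Median = average of the two middle values = -0.877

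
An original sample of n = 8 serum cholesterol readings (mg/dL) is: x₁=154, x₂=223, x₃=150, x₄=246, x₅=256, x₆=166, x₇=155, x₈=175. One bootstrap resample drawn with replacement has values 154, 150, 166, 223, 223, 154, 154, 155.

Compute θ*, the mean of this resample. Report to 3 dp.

Mean = (154 + 150 + 166 + 223 + 223 + 154 + 154 + 155) / 8 = 1379.0 / 8 = 172.375

θ* = 172.375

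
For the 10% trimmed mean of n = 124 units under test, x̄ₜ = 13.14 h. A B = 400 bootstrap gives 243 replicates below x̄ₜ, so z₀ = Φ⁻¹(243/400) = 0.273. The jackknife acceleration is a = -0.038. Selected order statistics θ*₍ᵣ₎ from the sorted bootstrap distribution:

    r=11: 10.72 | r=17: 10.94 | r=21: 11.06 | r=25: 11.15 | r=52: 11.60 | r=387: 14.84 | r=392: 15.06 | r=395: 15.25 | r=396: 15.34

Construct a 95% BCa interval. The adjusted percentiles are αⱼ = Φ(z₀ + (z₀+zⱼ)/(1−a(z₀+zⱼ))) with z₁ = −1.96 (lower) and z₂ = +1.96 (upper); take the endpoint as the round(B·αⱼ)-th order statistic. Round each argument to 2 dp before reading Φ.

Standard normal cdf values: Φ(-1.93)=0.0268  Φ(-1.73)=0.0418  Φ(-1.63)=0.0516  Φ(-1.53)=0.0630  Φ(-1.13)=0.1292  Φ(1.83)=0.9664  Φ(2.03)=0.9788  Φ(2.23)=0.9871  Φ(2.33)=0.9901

(11.15, 15.34)

Lower: z₀ + z₁ = 0.273 + (-1.960) = -1.687; 1 − a(z₀+z₁) = 1 − (-0.038)(-1.687) = 0.9359; argument = 0.273 + (-1.687)/0.9359 = -1.5296 → -1.53.
α₁ = Φ(-1.53) = 0.0630; rank = round(400 × 0.0630) = 25; θ*₍25₎ = 11.15.
Upper: z₀ + z₂ = 2.233; 1 − a(z₀+z₂) = 1.0849; argument = 2.3313 → 2.33; α₂ = 0.9901; rank = 396; θ*₍396₎ = 15.34.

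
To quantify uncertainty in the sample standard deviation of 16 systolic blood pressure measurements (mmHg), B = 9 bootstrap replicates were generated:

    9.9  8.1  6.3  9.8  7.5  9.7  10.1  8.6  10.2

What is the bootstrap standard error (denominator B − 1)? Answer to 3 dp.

Bootstrap SE is the standard deviation of the 9 replicate standard deviations.
Mean of replicates: (9.9 + 8.1 + 6.3 + 9.8 + 7.5 + 9.7 + 10.1 + 8.6 + 10.2) / 9 = 80.2000 / 9 = 8.9111
Sum of squared deviations: (+0.9889)² + (−0.8111)² + (−2.6111)² + (+0.8889)² + (−1.4111)² + (+0.7889)² + (+1.1889)² + (−0.3111)² + (+1.2889)² = 15.0289
Variance = 15.0289 / 8 = 1.8786
SE* = √1.8786

SE* = 1.371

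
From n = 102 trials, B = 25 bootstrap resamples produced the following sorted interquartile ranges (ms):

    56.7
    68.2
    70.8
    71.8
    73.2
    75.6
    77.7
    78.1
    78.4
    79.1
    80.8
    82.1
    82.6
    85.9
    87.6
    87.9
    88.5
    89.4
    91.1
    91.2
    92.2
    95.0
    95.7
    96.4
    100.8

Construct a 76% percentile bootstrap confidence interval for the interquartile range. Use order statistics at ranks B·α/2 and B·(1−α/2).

α = 0.24; lower rank = 25 × 0.120 = 3; upper rank = 25 × 0.880 = 22.
The 3rd smallest replicate is 70.8; the 22nd is 95.0.

(70.8, 95.0)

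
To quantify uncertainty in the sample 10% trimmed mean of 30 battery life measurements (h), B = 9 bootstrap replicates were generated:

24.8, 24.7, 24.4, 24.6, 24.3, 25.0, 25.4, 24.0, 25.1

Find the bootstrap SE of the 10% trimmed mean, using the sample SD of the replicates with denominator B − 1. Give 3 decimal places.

Bootstrap SE is the standard deviation of the 9 replicate 10% trimmed means.
Mean of replicates: (24.8 + 24.7 + 24.4 + 24.6 + 24.3 + 25.0 + 25.4 + 24.0 + 25.1) / 9 = 222.3000 / 9 = 24.7000
Sum of squared deviations: (+0.1000)² + (−0.0000)² + (−0.3000)² + (−0.1000)² + (−0.4000)² + (+0.3000)² + (+0.7000)² + (−0.7000)² + (+0.4000)² = 1.5000
Variance = 1.5000 / 8 = 0.1875
SE* = √0.1875

SE* = 0.433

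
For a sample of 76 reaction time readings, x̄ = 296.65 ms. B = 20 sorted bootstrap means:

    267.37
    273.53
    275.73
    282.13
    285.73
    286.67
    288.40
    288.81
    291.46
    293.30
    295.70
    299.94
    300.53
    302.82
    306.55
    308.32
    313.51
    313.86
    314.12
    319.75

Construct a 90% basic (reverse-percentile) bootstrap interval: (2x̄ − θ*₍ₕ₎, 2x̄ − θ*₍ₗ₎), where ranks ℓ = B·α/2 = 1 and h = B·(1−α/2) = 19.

Percentile endpoints at ranks 1 and 19: θ*₍1₎ = 267.37, θ*₍19₎ = 314.12.
Basic interval reflects these around x̄:
  lower = 2 × 296.65 − 314.12 = 279.18
  upper = 2 × 296.65 − 267.37 = 325.93

(279.18, 325.93)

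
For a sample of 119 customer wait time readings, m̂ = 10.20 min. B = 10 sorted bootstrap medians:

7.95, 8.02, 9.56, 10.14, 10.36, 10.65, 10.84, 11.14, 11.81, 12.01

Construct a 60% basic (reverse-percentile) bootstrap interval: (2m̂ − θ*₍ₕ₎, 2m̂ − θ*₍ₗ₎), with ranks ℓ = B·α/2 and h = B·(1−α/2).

Percentile endpoints at ranks 2 and 8: θ*₍2₎ = 8.02, θ*₍8₎ = 11.14.
Basic interval reflects these around m̂:
  lower = 2 × 10.20 − 11.14 = 9.26
  upper = 2 × 10.20 − 8.02 = 12.38

(9.26, 12.38)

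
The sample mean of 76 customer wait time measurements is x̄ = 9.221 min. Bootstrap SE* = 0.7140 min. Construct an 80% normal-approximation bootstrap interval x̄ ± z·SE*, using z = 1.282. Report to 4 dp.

(8.3057, 10.1363)

Margin = 1.282 × 0.7140 = 0.91535
Interval: 9.221 ± 0.91535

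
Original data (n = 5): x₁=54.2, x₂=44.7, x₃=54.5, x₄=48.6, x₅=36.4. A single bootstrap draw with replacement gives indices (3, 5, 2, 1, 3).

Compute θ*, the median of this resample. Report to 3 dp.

θ* = 54.200

Resample values: 54.5, 36.4, 44.7, 54.2, 54.5.
Sorted: 36.4, 44.7, 54.2, 54.5, 54.5
Median = middle value = 54.200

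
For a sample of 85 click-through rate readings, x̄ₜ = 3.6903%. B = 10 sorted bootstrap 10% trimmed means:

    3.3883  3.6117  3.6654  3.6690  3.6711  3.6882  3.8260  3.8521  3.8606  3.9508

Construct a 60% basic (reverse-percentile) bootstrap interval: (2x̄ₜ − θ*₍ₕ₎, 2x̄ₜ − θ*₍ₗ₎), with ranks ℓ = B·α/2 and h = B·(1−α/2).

(3.5285, 3.7689)

Percentile endpoints at ranks 2 and 8: θ*₍2₎ = 3.6117, θ*₍8₎ = 3.8521.
Basic interval reflects these around x̄ₜ:
  lower = 2 × 3.6903 − 3.8521 = 3.5285
  upper = 2 × 3.6903 − 3.6117 = 3.7689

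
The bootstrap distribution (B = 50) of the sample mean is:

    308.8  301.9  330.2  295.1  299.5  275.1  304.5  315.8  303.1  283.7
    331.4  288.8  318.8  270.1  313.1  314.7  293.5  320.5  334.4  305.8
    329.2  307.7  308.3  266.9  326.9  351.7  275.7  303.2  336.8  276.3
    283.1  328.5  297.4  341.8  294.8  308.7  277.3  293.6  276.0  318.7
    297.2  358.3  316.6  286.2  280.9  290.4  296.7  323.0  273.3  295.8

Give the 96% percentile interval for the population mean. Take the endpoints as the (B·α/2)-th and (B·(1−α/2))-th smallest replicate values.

Sorted replicates: 266.9, 270.1, 273.3, 275.1, 275.7, 276.0, 276.3, 277.3, 280.9, 283.1, 283.7, 286.2, 288.8, 290.4, 293.5, 293.6, 294.8, 295.1, 295.8, 296.7, 297.2, 297.4, 299.5, 301.9, 303.1, 303.2, 304.5, 305.8, 307.7, 308.3, 308.7, 308.8, 313.1, 314.7, 315.8, 316.6, 318.7, 318.8, 320.5, 323.0, 326.9, 328.5, 329.2, 330.2, 331.4, 334.4, 336.8, 341.8, 351.7, 358.3
α = 0.04; lower rank = 50 × 0.020 = 1; upper rank = 50 × 0.980 = 49.
The 1st smallest replicate is 266.9; the 49th is 351.7.

(266.9, 351.7)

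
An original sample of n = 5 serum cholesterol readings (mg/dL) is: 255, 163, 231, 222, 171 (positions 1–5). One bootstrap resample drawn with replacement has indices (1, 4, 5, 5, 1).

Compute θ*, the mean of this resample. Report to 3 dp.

Resample values: 255, 222, 171, 171, 255.
Mean = (255 + 222 + 171 + 171 + 255) / 5 = 1074.0 / 5 = 214.800

θ* = 214.800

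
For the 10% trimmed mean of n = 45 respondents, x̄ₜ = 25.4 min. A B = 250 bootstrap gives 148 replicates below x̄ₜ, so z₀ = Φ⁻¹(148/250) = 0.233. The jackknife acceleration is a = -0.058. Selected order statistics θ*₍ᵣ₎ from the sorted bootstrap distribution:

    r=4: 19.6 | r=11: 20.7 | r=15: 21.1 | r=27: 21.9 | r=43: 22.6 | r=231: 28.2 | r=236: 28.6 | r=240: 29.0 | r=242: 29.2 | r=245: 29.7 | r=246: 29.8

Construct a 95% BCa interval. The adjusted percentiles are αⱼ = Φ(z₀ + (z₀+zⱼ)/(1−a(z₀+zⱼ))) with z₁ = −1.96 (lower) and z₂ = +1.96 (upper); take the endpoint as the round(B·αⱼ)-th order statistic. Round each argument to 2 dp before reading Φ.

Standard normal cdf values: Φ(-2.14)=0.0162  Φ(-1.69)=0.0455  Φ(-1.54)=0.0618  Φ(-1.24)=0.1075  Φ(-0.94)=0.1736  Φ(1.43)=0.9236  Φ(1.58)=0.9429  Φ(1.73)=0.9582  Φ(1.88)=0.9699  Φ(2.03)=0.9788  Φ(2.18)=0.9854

(20.7, 29.8)

Lower: z₀ + z₁ = 0.233 + (-1.960) = -1.727; 1 − a(z₀+z₁) = 1 − (-0.058)(-1.727) = 0.8998; argument = 0.233 + (-1.727)/0.8998 = -1.6862 → -1.69.
α₁ = Φ(-1.69) = 0.0455; rank = round(250 × 0.0455) = 11; θ*₍11₎ = 20.7.
Upper: z₀ + z₂ = 2.193; 1 − a(z₀+z₂) = 1.1272; argument = 2.1785 → 2.18; α₂ = 0.9854; rank = 246; θ*₍246₎ = 29.8.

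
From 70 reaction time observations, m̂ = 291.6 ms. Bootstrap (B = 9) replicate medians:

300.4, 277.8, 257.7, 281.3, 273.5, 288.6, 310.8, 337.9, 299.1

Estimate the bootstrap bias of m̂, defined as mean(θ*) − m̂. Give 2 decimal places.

mean(θ*) = (300.4 + 277.8 + 257.7 + 281.3 + 273.5 + 288.6 + 310.8 + 337.9 + 299.1) / 9 = 291.900
bias = 291.900 − 291.6

bias = +0.30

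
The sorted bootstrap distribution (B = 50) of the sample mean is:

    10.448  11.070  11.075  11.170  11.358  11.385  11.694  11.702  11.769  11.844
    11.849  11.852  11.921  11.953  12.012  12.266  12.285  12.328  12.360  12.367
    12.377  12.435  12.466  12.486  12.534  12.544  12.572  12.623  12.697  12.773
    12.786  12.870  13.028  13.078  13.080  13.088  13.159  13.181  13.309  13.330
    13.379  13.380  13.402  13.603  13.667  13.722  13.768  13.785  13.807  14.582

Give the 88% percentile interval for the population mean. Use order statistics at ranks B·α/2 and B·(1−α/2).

α = 0.12; lower rank = 50 × 0.060 = 3; upper rank = 50 × 0.940 = 47.
The 3rd smallest replicate is 11.075; the 47th is 13.768.

(11.075, 13.768)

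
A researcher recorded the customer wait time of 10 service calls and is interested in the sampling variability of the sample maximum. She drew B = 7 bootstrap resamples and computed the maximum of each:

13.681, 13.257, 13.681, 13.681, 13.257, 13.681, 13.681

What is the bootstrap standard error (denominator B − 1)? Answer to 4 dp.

SE* = 0.2069

Bootstrap SE is the standard deviation of the 7 replicate maximums.
Mean of replicates: (13.681 + 13.257 + 13.681 + 13.681 + 13.257 + 13.681 + 13.681) / 7 = 94.91900 / 7 = 13.55986
Sum of squared deviations: (+0.12114)² + (−0.30286)² + (+0.12114)² + (+0.12114)² + (−0.30286)² + (+0.12114)² + (+0.12114)² = 0.25682
Variance = 0.25682 / 6 = 0.04280
SE* = √0.04280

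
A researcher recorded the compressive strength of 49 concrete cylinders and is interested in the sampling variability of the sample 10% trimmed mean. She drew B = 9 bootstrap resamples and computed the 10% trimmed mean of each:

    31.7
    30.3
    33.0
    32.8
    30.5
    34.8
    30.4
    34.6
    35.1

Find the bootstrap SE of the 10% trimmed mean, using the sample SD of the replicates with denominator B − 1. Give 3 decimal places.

Bootstrap SE is the standard deviation of the 9 replicate 10% trimmed means.
Mean of replicates: (31.7 + 30.3 + 33.0 + 32.8 + 30.5 + 34.8 + 30.4 + 34.6 + 35.1) / 9 = 293.2000 / 9 = 32.5778
Sum of squared deviations: (−0.8778)² + (−2.2778)² + (+0.4222)² + (+0.2222)² + (−2.0778)² + (+2.2222)² + (−2.1778)² + (+2.0222)² + (+2.5222)² = 30.6356
Variance = 30.6356 / 8 = 3.8294
SE* = √3.8294

SE* = 1.957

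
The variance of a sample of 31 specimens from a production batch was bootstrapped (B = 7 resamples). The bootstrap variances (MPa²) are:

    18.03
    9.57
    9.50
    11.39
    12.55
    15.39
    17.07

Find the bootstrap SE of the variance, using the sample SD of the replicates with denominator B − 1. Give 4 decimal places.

Bootstrap SE is the standard deviation of the 7 replicate variances.
Mean of replicates: (18.03 + 9.57 + 9.50 + 11.39 + 12.55 + 15.39 + 17.07) / 7 = 93.50000 / 7 = 13.35714
Sum of squared deviations: (+4.67286)² + (−3.78714)² + (−3.85714)² + (−1.96714)² + (−0.80714)² + (+2.03286)² + (+3.71286)² = 73.49454
Variance = 73.49454 / 6 = 12.24909
SE* = √12.24909

SE* = 3.4999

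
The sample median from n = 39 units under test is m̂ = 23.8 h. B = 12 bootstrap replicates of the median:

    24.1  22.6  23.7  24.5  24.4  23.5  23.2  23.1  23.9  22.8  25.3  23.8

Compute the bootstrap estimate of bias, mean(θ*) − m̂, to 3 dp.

mean(θ*) = (24.1 + 22.6 + 23.7 + 24.5 + 24.4 + 23.5 + 23.2 + 23.1 + 23.9 + 22.8 + 25.3 + 23.8) / 12 = 23.7417
bias = 23.7417 − 23.8

bias = −0.058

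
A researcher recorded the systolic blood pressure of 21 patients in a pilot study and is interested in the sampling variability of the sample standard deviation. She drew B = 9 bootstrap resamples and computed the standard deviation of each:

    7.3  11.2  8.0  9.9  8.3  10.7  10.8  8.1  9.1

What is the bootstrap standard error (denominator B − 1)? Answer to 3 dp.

Bootstrap SE is the standard deviation of the 9 replicate standard deviations.
Mean of replicates: (7.3 + 11.2 + 8.0 + 9.9 + 8.3 + 10.7 + 10.8 + 8.1 + 9.1) / 9 = 83.4000 / 9 = 9.2667
Sum of squared deviations: (−1.9667)² + (+1.9333)² + (−1.2667)² + (+0.6333)² + (−0.9667)² + (+1.4333)² + (+1.5333)² + (−1.1667)² + (−0.1667)² = 16.3400
Variance = 16.3400 / 8 = 2.0425
SE* = √2.0425

SE* = 1.429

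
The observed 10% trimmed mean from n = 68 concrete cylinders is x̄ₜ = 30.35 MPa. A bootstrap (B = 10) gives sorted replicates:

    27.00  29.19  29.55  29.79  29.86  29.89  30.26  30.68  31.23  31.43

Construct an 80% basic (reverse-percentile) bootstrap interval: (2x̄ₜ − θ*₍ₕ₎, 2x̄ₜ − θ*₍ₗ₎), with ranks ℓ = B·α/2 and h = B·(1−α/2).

Percentile endpoints at ranks 1 and 9: θ*₍1₎ = 27.00, θ*₍9₎ = 31.23.
Basic interval reflects these around x̄ₜ:
  lower = 2 × 30.35 − 31.23 = 29.47
  upper = 2 × 30.35 − 27.00 = 33.70

(29.47, 33.70)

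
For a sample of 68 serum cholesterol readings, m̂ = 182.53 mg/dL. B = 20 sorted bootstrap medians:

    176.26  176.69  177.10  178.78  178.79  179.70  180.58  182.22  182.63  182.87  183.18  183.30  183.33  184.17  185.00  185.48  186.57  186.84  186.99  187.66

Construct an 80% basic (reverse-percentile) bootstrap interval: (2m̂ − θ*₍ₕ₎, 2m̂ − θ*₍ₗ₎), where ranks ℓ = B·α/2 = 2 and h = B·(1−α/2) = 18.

Percentile endpoints at ranks 2 and 18: θ*₍2₎ = 176.69, θ*₍18₎ = 186.84.
Basic interval reflects these around m̂:
  lower = 2 × 182.53 − 186.84 = 178.22
  upper = 2 × 182.53 − 176.69 = 188.37

(178.22, 188.37)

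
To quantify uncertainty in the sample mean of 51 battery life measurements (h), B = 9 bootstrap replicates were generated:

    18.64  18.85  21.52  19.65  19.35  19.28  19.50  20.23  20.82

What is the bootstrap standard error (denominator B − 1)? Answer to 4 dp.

SE* = 0.9356

Bootstrap SE is the standard deviation of the 9 replicate means.
Mean of replicates: (18.64 + 18.85 + 21.52 + 19.65 + 19.35 + 19.28 + 19.50 + 20.23 + 20.82) / 9 = 177.84000 / 9 = 19.76000
Sum of squared deviations: (−1.12000)² + (−0.91000)² + (+1.76000)² + (−0.11000)² + (−0.41000)² + (−0.48000)² + (−0.26000)² + (+0.47000)² + (+1.06000)² = 7.00280
Variance = 7.00280 / 8 = 0.87535
SE* = √0.87535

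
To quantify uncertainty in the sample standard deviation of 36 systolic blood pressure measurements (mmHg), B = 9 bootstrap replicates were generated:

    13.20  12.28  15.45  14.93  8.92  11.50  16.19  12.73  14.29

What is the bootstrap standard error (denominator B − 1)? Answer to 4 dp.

SE* = 2.2474

Bootstrap SE is the standard deviation of the 9 replicate standard deviations.
Mean of replicates: (13.20 + 12.28 + 15.45 + 14.93 + 8.92 + 11.50 + 16.19 + 12.73 + 14.29) / 9 = 119.49000 / 9 = 13.27667
Sum of squared deviations: (−0.07667)² + (−0.99667)² + (+2.17333)² + (+1.65333)² + (−4.35667)² + (−1.77667)² + (+2.91333)² + (−0.54667)² + (+1.01333)² = 40.40640
Variance = 40.40640 / 8 = 5.05080
SE* = √5.05080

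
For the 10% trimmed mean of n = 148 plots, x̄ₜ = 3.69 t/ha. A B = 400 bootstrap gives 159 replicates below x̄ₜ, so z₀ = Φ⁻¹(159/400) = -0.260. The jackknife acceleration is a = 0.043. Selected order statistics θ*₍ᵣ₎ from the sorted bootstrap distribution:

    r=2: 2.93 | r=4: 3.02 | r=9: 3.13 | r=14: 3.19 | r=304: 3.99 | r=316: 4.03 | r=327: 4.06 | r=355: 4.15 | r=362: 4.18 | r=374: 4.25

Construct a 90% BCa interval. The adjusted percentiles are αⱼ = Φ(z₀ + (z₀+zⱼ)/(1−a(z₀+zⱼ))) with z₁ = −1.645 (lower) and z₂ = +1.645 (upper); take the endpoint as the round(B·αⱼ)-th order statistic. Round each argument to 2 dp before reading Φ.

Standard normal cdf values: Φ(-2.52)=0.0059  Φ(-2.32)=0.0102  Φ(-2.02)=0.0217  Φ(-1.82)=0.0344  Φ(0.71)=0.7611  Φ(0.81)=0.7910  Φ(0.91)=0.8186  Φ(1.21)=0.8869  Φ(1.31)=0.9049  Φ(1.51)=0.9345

(3.13, 4.15)

Lower: z₀ + z₁ = -0.260 + (-1.645) = -1.905; 1 − a(z₀+z₁) = 1 − (0.043)(-1.905) = 1.0819; argument = -0.260 + (-1.905)/1.0819 = -2.0208 → -2.02.
α₁ = Φ(-2.02) = 0.0217; rank = round(400 × 0.0217) = 9; θ*₍9₎ = 3.13.
Upper: z₀ + z₂ = 1.385; 1 − a(z₀+z₂) = 0.9404; argument = 1.2127 → 1.21; α₂ = 0.8869; rank = 355; θ*₍355₎ = 4.15.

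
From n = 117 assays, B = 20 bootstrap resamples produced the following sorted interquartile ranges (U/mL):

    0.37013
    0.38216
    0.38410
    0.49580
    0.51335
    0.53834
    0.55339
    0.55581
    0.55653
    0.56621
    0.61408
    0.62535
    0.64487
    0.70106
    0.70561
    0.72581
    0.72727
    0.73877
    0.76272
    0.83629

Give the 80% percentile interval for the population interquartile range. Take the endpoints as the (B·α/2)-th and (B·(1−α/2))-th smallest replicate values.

(0.38216, 0.73877)

α = 0.20; lower rank = 20 × 0.100 = 2; upper rank = 20 × 0.900 = 18.
The 2nd smallest replicate is 0.38216; the 18th is 0.73877.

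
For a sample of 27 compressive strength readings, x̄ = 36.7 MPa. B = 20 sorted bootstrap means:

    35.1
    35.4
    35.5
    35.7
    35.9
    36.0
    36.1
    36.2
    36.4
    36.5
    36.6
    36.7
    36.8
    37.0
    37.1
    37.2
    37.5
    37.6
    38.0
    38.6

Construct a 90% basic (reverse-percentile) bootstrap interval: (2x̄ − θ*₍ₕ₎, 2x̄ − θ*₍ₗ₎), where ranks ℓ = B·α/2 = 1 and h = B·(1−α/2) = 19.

(35.4, 38.3)

Percentile endpoints at ranks 1 and 19: θ*₍1₎ = 35.1, θ*₍19₎ = 38.0.
Basic interval reflects these around x̄:
  lower = 2 × 36.7 − 38.0 = 35.4
  upper = 2 × 36.7 − 35.1 = 38.3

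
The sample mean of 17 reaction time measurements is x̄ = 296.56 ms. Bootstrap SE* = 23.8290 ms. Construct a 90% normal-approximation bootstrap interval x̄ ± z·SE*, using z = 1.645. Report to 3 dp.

Margin = 1.645 × 23.8290 = 39.1987
Interval: 296.56 ± 39.1987

(257.361, 335.759)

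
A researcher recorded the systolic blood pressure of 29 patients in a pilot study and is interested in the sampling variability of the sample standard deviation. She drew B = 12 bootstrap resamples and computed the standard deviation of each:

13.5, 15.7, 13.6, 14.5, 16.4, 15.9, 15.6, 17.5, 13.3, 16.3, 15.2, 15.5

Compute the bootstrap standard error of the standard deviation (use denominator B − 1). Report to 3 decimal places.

Bootstrap SE is the standard deviation of the 12 replicate standard deviations.
Mean of replicates: (13.5 + 15.7 + 13.6 + 14.5 + 16.4 + 15.9 + 15.6 + 17.5 + 13.3 + 16.3 + 15.2 + 15.5) / 12 = 183.0000 / 12 = 15.2500
Sum of squared deviations: (−1.7500)² + (+0.4500)² + (−1.6500)² + (−0.7500)² + (+1.1500)² + (+0.6500)² + (+0.3500)² + (+2.2500)² + (−1.9500)² + (+1.0500)² + (−0.0500)² + (+0.2500)² = 18.4500
Variance = 18.4500 / 11 = 1.6773
SE* = √1.6773

SE* = 1.295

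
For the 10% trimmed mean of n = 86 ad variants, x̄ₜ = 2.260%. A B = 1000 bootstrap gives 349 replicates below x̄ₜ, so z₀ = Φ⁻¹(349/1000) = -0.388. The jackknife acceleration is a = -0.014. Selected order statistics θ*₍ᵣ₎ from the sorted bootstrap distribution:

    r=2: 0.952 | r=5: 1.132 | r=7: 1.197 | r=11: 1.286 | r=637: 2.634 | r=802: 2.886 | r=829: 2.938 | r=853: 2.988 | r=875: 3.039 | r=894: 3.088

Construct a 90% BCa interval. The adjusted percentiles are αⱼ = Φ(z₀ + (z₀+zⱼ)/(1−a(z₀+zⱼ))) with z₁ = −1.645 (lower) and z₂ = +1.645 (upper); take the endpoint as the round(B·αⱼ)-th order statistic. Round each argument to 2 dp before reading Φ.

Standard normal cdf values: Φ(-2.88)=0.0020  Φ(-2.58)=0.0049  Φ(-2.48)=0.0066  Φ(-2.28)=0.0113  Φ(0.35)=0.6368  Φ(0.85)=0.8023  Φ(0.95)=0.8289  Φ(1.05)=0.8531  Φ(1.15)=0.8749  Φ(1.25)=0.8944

(1.197, 2.886)

Lower: z₀ + z₁ = -0.388 + (-1.645) = -2.033; 1 − a(z₀+z₁) = 1 − (-0.014)(-2.033) = 0.9715; argument = -0.388 + (-2.033)/0.9715 = -2.4806 → -2.48.
α₁ = Φ(-2.48) = 0.0066; rank = round(1000 × 0.0066) = 7; θ*₍7₎ = 1.197.
Upper: z₀ + z₂ = 1.257; 1 − a(z₀+z₂) = 1.0176; argument = 0.8473 → 0.85; α₂ = 0.8023; rank = 802; θ*₍802₎ = 2.886.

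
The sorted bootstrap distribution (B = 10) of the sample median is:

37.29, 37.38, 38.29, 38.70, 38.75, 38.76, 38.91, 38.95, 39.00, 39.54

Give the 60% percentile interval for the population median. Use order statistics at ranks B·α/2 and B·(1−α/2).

α = 0.40; lower rank = 10 × 0.200 = 2; upper rank = 10 × 0.800 = 8.
The 2nd smallest replicate is 37.38; the 8th is 38.95.

(37.38, 38.95)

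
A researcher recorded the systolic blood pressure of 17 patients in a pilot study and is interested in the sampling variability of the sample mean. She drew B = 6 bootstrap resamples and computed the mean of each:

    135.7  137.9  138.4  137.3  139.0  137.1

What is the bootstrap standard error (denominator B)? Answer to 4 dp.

SE* = 1.0515

Bootstrap SE is the standard deviation of the 6 replicate means.
Mean of replicates: (135.7 + 137.9 + 138.4 + 137.3 + 139.0 + 137.1) / 6 = 825.40000 / 6 = 137.56667
Sum of squared deviations: (−1.86667)² + (+0.33333)² + (+0.83333)² + (−0.26667)² + (+1.43333)² + (−0.46667)² = 6.63333
Variance = 6.63333 / 6 = 1.10556
SE* = √1.10556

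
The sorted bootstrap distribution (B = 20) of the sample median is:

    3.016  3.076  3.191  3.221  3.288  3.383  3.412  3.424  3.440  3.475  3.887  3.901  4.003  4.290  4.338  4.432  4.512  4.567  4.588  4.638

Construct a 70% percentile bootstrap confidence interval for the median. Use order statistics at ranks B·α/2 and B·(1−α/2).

α = 0.30; lower rank = 20 × 0.150 = 3; upper rank = 20 × 0.850 = 17.
The 3rd smallest replicate is 3.191; the 17th is 4.512.

(3.191, 4.512)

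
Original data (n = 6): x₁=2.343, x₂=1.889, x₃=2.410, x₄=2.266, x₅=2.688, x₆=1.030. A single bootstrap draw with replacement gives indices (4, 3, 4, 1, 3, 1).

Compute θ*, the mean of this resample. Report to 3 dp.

θ* = 2.340

Resample values: 2.266, 2.410, 2.266, 2.343, 2.410, 2.343.
Mean = (2.266 + 2.410 + 2.266 + 2.343 + 2.410 + 2.343) / 6 = 14.0380 / 6 = 2.340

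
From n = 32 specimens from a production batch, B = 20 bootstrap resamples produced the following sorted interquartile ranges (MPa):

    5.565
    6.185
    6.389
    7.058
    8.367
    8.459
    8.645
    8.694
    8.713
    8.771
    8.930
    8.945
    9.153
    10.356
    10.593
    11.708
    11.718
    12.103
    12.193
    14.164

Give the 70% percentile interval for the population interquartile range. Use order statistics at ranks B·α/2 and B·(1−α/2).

α = 0.30; lower rank = 20 × 0.150 = 3; upper rank = 20 × 0.850 = 17.
The 3rd smallest replicate is 6.389; the 17th is 11.718.

(6.389, 11.718)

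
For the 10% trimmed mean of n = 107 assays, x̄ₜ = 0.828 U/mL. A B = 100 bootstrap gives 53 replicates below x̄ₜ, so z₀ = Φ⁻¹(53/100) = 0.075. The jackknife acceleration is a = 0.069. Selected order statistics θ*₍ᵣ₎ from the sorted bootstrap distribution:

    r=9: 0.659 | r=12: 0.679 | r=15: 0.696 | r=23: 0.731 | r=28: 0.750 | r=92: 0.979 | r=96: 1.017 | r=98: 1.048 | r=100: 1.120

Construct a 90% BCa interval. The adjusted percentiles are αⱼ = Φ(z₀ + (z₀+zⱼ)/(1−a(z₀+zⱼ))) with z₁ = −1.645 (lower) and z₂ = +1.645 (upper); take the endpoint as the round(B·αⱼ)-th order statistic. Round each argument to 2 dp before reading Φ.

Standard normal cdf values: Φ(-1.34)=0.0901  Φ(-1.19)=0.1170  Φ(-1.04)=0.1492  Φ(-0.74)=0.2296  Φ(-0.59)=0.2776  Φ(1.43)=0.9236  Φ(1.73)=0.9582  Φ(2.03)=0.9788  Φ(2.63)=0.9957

(0.659, 1.048)

Lower: z₀ + z₁ = 0.075 + (-1.645) = -1.570; 1 − a(z₀+z₁) = 1 − (0.069)(-1.570) = 1.1083; argument = 0.075 + (-1.570)/1.1083 = -1.3415 → -1.34.
α₁ = Φ(-1.34) = 0.0901; rank = round(100 × 0.0901) = 9; θ*₍9₎ = 0.659.
Upper: z₀ + z₂ = 1.720; 1 − a(z₀+z₂) = 0.8813; argument = 2.0266 → 2.03; α₂ = 0.9788; rank = 98; θ*₍98₎ = 1.048.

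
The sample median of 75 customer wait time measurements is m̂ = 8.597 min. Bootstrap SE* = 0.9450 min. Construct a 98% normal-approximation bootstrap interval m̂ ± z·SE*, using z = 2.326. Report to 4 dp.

(6.3989, 10.7951)

Margin = 2.326 × 0.9450 = 2.19807
Interval: 8.597 ± 2.19807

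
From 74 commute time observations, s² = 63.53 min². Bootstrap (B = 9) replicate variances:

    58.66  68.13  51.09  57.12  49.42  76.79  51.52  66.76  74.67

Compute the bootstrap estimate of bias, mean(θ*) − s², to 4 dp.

mean(θ*) = (58.66 + 68.13 + 51.09 + 57.12 + 49.42 + 76.79 + 51.52 + 66.76 + 74.67) / 9 = 61.57333
bias = 61.57333 − 63.53

bias = −1.9567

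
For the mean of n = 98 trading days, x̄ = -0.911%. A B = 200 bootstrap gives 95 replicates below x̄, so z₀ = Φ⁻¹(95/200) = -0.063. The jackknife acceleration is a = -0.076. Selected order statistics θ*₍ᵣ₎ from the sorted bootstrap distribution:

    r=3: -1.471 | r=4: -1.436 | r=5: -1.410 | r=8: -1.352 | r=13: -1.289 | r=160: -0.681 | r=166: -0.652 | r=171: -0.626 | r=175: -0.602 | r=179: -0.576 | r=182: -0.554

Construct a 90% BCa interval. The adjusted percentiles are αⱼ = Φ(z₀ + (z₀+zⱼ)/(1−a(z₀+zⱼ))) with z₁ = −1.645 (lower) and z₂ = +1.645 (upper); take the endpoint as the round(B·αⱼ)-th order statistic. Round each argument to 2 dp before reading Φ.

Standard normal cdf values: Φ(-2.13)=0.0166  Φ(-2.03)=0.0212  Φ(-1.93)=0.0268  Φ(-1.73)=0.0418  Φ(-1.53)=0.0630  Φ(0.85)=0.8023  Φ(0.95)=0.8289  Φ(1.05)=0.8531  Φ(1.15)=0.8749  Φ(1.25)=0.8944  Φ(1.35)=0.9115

Lower: z₀ + z₁ = -0.063 + (-1.645) = -1.708; 1 − a(z₀+z₁) = 1 − (-0.076)(-1.708) = 0.8702; argument = -0.063 + (-1.708)/0.8702 = -2.0258 → -2.03.
α₁ = Φ(-2.03) = 0.0212; rank = round(200 × 0.0212) = 4; θ*₍4₎ = -1.436.
Upper: z₀ + z₂ = 1.582; 1 − a(z₀+z₂) = 1.1202; argument = 1.3492 → 1.35; α₂ = 0.9115; rank = 182; θ*₍182₎ = -0.554.

(-1.436, -0.554)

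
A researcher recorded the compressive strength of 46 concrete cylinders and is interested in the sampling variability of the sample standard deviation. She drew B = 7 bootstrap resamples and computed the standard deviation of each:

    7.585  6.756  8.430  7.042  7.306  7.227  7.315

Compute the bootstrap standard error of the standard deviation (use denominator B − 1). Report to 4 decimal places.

Bootstrap SE is the standard deviation of the 7 replicate standard deviations.
Mean of replicates: (7.585 + 6.756 + 8.430 + 7.042 + 7.306 + 7.227 + 7.315) / 7 = 51.66100 / 7 = 7.38014
Sum of squared deviations: (+0.20486)² + (−0.62414)² + (+1.04986)² + (−0.33814)² + (−0.07414)² + (−0.15314)² + (−0.06514)² = 1.68125
Variance = 1.68125 / 6 = 0.28021
SE* = √0.28021

SE* = 0.5293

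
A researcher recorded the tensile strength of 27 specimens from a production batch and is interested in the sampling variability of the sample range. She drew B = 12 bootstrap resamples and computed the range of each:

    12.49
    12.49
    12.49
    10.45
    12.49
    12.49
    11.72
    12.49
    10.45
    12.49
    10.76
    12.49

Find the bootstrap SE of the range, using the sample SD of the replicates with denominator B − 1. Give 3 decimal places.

Bootstrap SE is the standard deviation of the 12 replicate ranges.
Mean of replicates: (12.49 + 12.49 + 12.49 + 10.45 + 12.49 + 12.49 + 11.72 + 12.49 + 10.45 + 12.49 + 10.76 + 12.49) / 12 = 143.3000 / 12 = 11.9417
Sum of squared deviations: (+0.5483)² + (+0.5483)² + (+0.5483)² + (−1.4917)² + (+0.5483)² + (+0.5483)² + (−0.2217)² + (+0.5483)² + (−1.4917)² + (+0.5483)² + (−1.1817)² + (+0.5483)² = 8.3010
Variance = 8.3010 / 11 = 0.7546
SE* = √0.7546

SE* = 0.869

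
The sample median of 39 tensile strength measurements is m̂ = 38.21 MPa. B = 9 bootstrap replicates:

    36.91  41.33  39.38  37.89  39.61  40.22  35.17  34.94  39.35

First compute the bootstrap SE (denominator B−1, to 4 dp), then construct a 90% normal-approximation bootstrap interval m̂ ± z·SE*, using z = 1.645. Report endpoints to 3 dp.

(34.530, 41.890)

Mean of replicates = 38.3111; sum of squared deviations = 40.0379; SE* = √(40.0379/8) = 2.2371
Margin = 1.645 × 2.2371 = 3.6800
Interval: 38.21 ± 3.6800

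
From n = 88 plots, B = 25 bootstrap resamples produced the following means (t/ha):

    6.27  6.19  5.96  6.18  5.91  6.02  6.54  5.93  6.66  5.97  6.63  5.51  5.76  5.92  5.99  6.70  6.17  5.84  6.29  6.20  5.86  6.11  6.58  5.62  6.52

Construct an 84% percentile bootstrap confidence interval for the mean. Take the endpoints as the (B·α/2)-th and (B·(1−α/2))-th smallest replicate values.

Sorted replicates: 5.51, 5.62, 5.76, 5.84, 5.86, 5.91, 5.92, 5.93, 5.96, 5.97, 5.99, 6.02, 6.11, 6.17, 6.18, 6.19, 6.20, 6.27, 6.29, 6.52, 6.54, 6.58, 6.63, 6.66, 6.70
α = 0.16; lower rank = 25 × 0.080 = 2; upper rank = 25 × 0.920 = 23.
The 2nd smallest replicate is 5.62; the 23rd is 6.63.

(5.62, 6.63)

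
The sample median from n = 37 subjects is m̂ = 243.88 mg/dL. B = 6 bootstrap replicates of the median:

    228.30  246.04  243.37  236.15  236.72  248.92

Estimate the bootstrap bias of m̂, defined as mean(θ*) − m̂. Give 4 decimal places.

mean(θ*) = (228.30 + 246.04 + 243.37 + 236.15 + 236.72 + 248.92) / 6 = 239.91667
bias = 239.91667 − 243.88

bias = −3.9633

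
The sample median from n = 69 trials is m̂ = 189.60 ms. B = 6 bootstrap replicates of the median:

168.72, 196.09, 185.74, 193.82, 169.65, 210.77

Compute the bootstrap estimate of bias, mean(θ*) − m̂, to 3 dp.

bias = −2.135

mean(θ*) = (168.72 + 196.09 + 185.74 + 193.82 + 169.65 + 210.77) / 6 = 187.4650
bias = 187.4650 − 189.60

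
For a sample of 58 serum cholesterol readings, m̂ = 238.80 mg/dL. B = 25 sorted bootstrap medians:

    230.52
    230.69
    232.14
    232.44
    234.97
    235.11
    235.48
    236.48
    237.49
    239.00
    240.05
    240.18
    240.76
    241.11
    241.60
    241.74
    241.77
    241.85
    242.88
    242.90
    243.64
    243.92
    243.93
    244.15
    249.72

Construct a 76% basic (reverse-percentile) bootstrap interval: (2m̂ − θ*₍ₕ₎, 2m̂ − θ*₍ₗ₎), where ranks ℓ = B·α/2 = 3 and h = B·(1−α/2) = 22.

(233.68, 245.46)

Percentile endpoints at ranks 3 and 22: θ*₍3₎ = 232.14, θ*₍22₎ = 243.92.
Basic interval reflects these around m̂:
  lower = 2 × 238.80 − 243.92 = 233.68
  upper = 2 × 238.80 − 232.14 = 245.46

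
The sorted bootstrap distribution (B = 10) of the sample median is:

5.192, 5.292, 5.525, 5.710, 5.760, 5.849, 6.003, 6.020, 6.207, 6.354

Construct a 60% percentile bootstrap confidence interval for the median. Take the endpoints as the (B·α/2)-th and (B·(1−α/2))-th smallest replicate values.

α = 0.40; lower rank = 10 × 0.200 = 2; upper rank = 10 × 0.800 = 8.
The 2nd smallest replicate is 5.292; the 8th is 6.020.

(5.292, 6.020)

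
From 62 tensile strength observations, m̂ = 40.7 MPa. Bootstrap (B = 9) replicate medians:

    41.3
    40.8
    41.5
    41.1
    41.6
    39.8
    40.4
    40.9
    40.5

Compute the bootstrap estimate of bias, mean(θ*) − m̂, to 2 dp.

bias = +0.18

mean(θ*) = (41.3 + 40.8 + 41.5 + 41.1 + 41.6 + 39.8 + 40.4 + 40.9 + 40.5) / 9 = 40.878
bias = 40.878 − 40.7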